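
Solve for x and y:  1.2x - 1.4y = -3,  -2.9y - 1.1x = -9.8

Row-reduce the augmented matrix:
R1 ← R1 / (6/5).
R2 ← R2 + 11/10·R1.
R2 ← R2 / (-251/60).
R1 ← R1 + 7/6·R2.
Reading off the reduced rows gives x = 1, y = 3.

x = 1, y = 3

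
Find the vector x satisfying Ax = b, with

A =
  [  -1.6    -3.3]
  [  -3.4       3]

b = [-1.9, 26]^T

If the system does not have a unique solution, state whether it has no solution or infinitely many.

x_1 = -5, x_2 = 3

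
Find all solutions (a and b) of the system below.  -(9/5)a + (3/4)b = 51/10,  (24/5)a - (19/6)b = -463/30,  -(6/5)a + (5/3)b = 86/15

Row-reduce:
R1 ← R1 / (-9/5).
R2 ← R2 − 24/5·R1.
R3 ← R3 + 6/5·R1.
R2 ← R2 / (-7/6).
R1 ← R1 + 5/12·R2.
R3 ← R3 − 7/6·R2.
Row 3 reduces to 0 = 1/2, a contradiction. The system is inconsistent.

no solution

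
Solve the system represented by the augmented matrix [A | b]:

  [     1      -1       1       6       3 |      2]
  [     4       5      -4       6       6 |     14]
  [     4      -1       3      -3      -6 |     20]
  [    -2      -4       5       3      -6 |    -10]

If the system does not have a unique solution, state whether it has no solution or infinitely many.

infinitely many solutions

Row-reduce:
R2 ← R2 − 4·R1.
R3 ← R3 − 4·R1.
R4 ← R4 + 2·R1.
R2 ← R2 / (9).
R1 ← R1 + 1·R2.
R3 ← R3 − 3·R2.
R4 ← R4 + 6·R2.
R3 ← R3 / (5/3).
R1 ← R1 − 1/9·R3.
R2 ← R2 + 8/9·R3.
R4 ← R4 − 5/3·R3.
R4 ← R4 / (24).
R1 ← R1 − 27/5·R4.
R2 ← R2 + 66/5·R4.
R3 ← R3 + 63/5·R4.
Rank is 4 with 5 unknowns, leaving x_5 free.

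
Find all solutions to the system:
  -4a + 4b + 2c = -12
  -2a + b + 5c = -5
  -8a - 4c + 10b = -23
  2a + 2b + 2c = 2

no solution

Row-reduce:
R1 ← R1 / (-4).
R2 ← R2 + 2·R1.
R3 ← R3 + 8·R1.
R4 ← R4 − 2·R1.
R2 ← R2 / (-1).
R1 ← R1 + 1·R2.
R3 ← R3 − 2·R2.
R4 ← R4 − 4·R2.
Swap R3 and R4.
R3 ← R3 / (19).
R1 ← R1 + 9/2·R3.
R2 ← R2 + 4·R3.
Row 4 reduces to 0 = 3, a contradiction. The system is inconsistent.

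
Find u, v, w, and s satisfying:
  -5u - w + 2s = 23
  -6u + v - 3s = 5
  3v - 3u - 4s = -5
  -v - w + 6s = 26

Row-reduce the augmented matrix:
R1 ← R1 / (-5).
R2 ← R2 + 6·R1.
R3 ← R3 + 3·R1.
R3 ← R3 − 3·R2.
R4 ← R4 + 1·R2.
R3 ← R3 / (-3).
R1 ← R1 − 1/5·R3.
R2 ← R2 − 6/5·R3.
R4 ← R4 − 1/5·R3.
R4 ← R4 / (4/3).
R1 ← R1 − 1/3·R4.
R2 ← R2 + 1·R4.
R3 ← R3 + 11/3·R4.
Reading off the reduced rows gives u = -3, v = 2, w = 2, s = 5.

u = -3, v = 2, w = 2, s = 5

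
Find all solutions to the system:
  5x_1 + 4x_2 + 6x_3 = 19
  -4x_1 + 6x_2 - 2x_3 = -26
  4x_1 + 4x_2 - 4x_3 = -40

Row-reduce the augmented matrix:
R1 ← R1 / (5).
R2 ← R2 + 4·R1.
R3 ← R3 − 4·R1.
R2 ← R2 / (46/5).
R1 ← R1 − 4/5·R2.
R3 ← R3 − 4/5·R2.
R3 ← R3 / (-208/23).
R1 ← R1 − 22/23·R3.
R2 ← R2 − 7/23·R3.
Reading off the reduced rows gives x_1 = -1, x_2 = -3, x_3 = 6.

x_1 = -1, x_2 = -3, x_3 = 6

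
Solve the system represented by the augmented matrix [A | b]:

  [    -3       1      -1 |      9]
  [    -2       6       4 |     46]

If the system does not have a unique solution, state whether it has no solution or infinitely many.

Row-reduce:
R1 ← R1 / (-3).
R2 ← R2 + 2·R1.
R2 ← R2 / (16/3).
R1 ← R1 + 1/3·R2.
Rank is 2 with 3 unknowns, leaving x_3 free.

infinitely many solutions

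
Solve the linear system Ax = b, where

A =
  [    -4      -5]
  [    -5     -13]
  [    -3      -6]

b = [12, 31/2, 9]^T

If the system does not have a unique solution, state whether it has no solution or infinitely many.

Row-reduce:
R1 ← R1 / (-4).
R2 ← R2 + 5·R1.
R3 ← R3 + 3·R1.
R2 ← R2 / (-27/4).
R1 ← R1 − 5/4·R2.
R3 ← R3 + 9/4·R2.
Row 3 reduces to 0 = -1/6, a contradiction. The system is inconsistent.

no solution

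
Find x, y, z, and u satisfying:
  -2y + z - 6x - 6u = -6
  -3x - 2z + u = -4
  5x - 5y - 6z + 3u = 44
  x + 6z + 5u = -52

x = 4, y = 0, z = -6, u = -4

Row-reduce the augmented matrix:
R1 ← R1 / (-6).
R2 ← R2 + 3·R1.
R3 ← R3 − 5·R1.
R4 ← R4 − 1·R1.
R1 ← R1 − 1/3·R2.
R3 ← R3 + 20/3·R2.
R4 ← R4 + 1/3·R2.
R3 ← R3 / (-131/6).
R1 ← R1 − 2/3·R3.
R2 ← R2 + 5/2·R3.
R4 ← R4 − 16/3·R3.
R4 ← R4 / (1488/131).
R1 ← R1 − 55/131·R4.
R2 ← R2 − 154/131·R4.
R3 ← R3 + 148/131·R4.
Reading off the reduced rows gives x = 4, y = 0, z = -6, u = -4.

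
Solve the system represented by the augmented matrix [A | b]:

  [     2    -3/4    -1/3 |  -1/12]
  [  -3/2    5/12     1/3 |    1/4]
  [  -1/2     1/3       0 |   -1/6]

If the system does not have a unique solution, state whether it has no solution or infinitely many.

Row-reduce:
R1 ← R1 / (2).
R2 ← R2 + 3/2·R1.
R3 ← R3 + 1/2·R1.
R2 ← R2 / (-7/48).
R1 ← R1 + 3/8·R2.
R3 ← R3 − 7/48·R2.
Rank is 2 with 3 unknowns, leaving x_3 free.

infinitely many solutions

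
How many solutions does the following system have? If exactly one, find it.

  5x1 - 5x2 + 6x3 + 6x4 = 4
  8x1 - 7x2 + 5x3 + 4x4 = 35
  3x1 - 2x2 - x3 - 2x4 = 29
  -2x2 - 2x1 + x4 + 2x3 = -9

Row-reduce:
R1 ← R1 / (5).
R2 ← R2 − 8·R1.
R3 ← R3 − 3·R1.
R4 ← R4 + 2·R1.
R1 ← R1 + 1·R2.
R3 ← R3 − 1·R2.
R4 ← R4 + 4·R2.
Swap R3 and R4.
R3 ← R3 / (-14).
R1 ← R1 + 17/5·R3.
R2 ← R2 + 23/5·R3.
Row 4 reduces to 0 = -2, a contradiction. The system is inconsistent.

no solution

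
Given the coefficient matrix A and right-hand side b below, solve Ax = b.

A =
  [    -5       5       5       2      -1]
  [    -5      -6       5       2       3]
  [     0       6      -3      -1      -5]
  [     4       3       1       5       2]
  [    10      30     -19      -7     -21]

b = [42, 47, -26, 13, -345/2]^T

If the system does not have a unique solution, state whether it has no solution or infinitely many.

Row-reduce:
R1 ← R1 / (-5).
R2 ← R2 + 5·R1.
R4 ← R4 − 4·R1.
R5 ← R5 − 10·R1.
R2 ← R2 / (-11).
R1 ← R1 + 1·R2.
R3 ← R3 − 6·R2.
R4 ← R4 − 7·R2.
R5 ← R5 − 40·R2.
R3 ← R3 / (-3).
R1 ← R1 + 1·R3.
R4 ← R4 − 5·R3.
R5 ← R5 + 9·R3.
R4 ← R4 / (74/15).
R1 ← R1 + 1/15·R4.
R3 ← R3 − 1/3·R4.
Row 5 reduces to 0 = -1/2, a contradiction. The system is inconsistent.

no solution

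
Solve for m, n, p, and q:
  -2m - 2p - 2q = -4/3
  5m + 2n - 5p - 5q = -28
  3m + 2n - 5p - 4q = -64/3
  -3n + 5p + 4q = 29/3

m = -3, n = 8/3, p = 3, q = 2/3

Row-reduce the augmented matrix:
R1 ← R1 / (-2).
R2 ← R2 − 5·R1.
R3 ← R3 − 3·R1.
R2 ← R2 / (2).
R3 ← R3 − 2·R2.
R4 ← R4 + 3·R2.
R3 ← R3 / (2).
R1 ← R1 − 1·R3.
R2 ← R2 + 5·R3.
R4 ← R4 + 10·R3.
R4 ← R4 / (4).
R1 ← R1 + 1/2·R4.
R2 ← R2 − 5/2·R4.
R3 ← R3 − 3/2·R4.
Reading off the reduced rows gives m = -3, n = 8/3, p = 3, q = 2/3.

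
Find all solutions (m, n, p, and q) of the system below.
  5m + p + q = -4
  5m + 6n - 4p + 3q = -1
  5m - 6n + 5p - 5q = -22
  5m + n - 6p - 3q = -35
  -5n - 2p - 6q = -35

no solution

Row-reduce:
R1 ← R1 / (5).
R2 ← R2 − 5·R1.
R3 ← R3 − 5·R1.
R4 ← R4 − 5·R1.
R2 ← R2 / (6).
R3 ← R3 + 6·R2.
R4 ← R4 − 1·R2.
R5 ← R5 + 5·R2.
R3 ← R3 / (-1).
R1 ← R1 − 1/5·R3.
R2 ← R2 + 5/6·R3.
R4 ← R4 + 37/6·R3.
R5 ← R5 + 37/6·R3.
R4 ← R4 / (61/3).
R1 ← R1 + 3/5·R4.
R2 ← R2 − 11/3·R4.
R3 ← R3 − 4·R4.
R5 ← R5 − 61/3·R4.
Row 5 reduces to 0 = -1, a contradiction. The system is inconsistent.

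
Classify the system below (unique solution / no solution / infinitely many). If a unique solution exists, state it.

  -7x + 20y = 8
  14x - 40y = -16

Row-reduce:
R1 ← R1 / (-7).
R2 ← R2 − 14·R1.
Rank is 1 with 2 unknowns, leaving y free.

infinitely many solutions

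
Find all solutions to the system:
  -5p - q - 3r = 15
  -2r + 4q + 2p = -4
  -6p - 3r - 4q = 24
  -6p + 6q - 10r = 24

Row-reduce:
R1 ← R1 / (-5).
R2 ← R2 − 2·R1.
R3 ← R3 + 6·R1.
R4 ← R4 + 6·R1.
R2 ← R2 / (18/5).
R1 ← R1 − 1/5·R2.
R3 ← R3 + 14/5·R2.
R4 ← R4 − 36/5·R2.
R3 ← R3 / (-17/9).
R1 ← R1 − 7/9·R3.
R2 ← R2 + 8/9·R3.
Row 4 reduces to 0 = 2, a contradiction. The system is inconsistent.

no solution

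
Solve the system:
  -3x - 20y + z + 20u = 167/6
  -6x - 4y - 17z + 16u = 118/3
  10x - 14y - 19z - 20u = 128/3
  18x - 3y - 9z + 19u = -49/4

Row-reduce the augmented matrix:
R1 ← R1 / (-3).
R2 ← R2 + 6·R1.
R3 ← R3 − 10·R1.
R4 ← R4 − 18·R1.
R2 ← R2 / (36).
R1 ← R1 − 20/3·R2.
R3 ← R3 + 242/3·R2.
R4 ← R4 + 123·R2.
R3 ← R3 / (-3145/54).
R1 ← R1 − 86/27·R3.
R2 ← R2 + 19/36·R3.
R4 ← R4 + 815/12·R3.
R4 ← R4 / (41069/629).
R1 ← R1 + 8212/3145·R4.
R2 ← R2 + 1894/3145·R4.
R3 ← R3 − 384/3145·R4.
Reading off the reduced rows gives x = -3/2, y = -3/2, z = -5/3, u = -1/4.

x = -3/2, y = -3/2, z = -5/3, u = -1/4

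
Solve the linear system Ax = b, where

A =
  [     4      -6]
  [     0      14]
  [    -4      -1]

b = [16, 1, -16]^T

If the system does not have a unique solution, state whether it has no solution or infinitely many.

no solution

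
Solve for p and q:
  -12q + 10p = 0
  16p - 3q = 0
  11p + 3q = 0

p = 0, q = 0

Row-reduce the augmented matrix:
R1 ← R1 / (10).
R2 ← R2 − 16·R1.
R3 ← R3 − 11·R1.
R2 ← R2 / (81/5).
R1 ← R1 + 6/5·R2.
R3 ← R3 − 81/5·R2.
R3 reduces to 0 = 0, so the extra equation is consistent.
Reading off the reduced rows gives p = 0, q = 0.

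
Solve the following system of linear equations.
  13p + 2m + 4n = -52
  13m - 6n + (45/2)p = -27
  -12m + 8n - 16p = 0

Row-reduce:
R1 ← R1 / (2).
R2 ← R2 − 13·R1.
R3 ← R3 + 12·R1.
R2 ← R2 / (-32).
R1 ← R1 − 2·R2.
R3 ← R3 − 32·R2.
Row 3 reduces to 0 = -1, a contradiction. The system is inconsistent.

no solution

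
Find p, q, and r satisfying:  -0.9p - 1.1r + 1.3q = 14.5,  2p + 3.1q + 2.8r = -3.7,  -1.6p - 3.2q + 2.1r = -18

Row-reduce the augmented matrix:
R1 ← R1 / (-9/10).
R2 ← R2 − 2·R1.
R3 ← R3 + 8/5·R1.
R2 ← R2 / (539/90).
R1 ← R1 + 13/9·R2.
R3 ← R3 + 248/45·R2.
R3 ← R3 / (23623/5390).
R1 ← R1 − 705/539·R3.
R2 ← R2 − 32/539·R3.
Reading off the reduced rows gives p = -4, q = 5, r = -4.

p = -4, q = 5, r = -4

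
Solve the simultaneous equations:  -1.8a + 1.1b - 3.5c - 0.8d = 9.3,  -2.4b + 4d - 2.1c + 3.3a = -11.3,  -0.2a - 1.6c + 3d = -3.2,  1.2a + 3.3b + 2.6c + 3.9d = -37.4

Row-reduce the augmented matrix:
R1 ← R1 / (-9/5).
R2 ← R2 − 33/10·R1.
R3 ← R3 + 1/5·R1.
R4 ← R4 − 6/5·R1.
R2 ← R2 / (-23/60).
R1 ← R1 + 11/18·R2.
R3 ← R3 + 11/90·R2.
R4 ← R4 − 121/30·R2.
R3 ← R3 / (173/115).
R1 ← R1 − 357/23·R3.
R2 ← R2 − 511/23·R3.
R4 ← R4 + 20549/230·R3.
R4 ← R4 / (429473/2595).
R1 ← R1 + 14081/519·R4.
R2 ← R2 + 20915/519·R4.
R3 ← R3 − 787/519·R4.
Reading off the reduced rows gives a = -6, b = -6, c = -1, d = -2.

a = -6, b = -6, c = -1, d = -2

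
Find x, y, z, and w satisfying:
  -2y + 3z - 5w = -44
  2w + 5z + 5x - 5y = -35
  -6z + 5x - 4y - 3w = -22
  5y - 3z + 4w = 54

Row-reduce the augmented matrix:
Swap R1 and R2.
R1 ← R1 / (5).
R3 ← R3 − 5·R1.
R2 ← R2 / (-2).
R1 ← R1 + 1·R2.
R3 ← R3 − 1·R2.
R4 ← R4 − 5·R2.
R3 ← R3 / (-19/2).
R1 ← R1 + 1/2·R3.
R2 ← R2 + 3/2·R3.
R4 ← R4 − 9/2·R3.
R4 ← R4 / (-229/19).
R1 ← R1 − 313/95·R4.
R2 ← R2 − 70/19·R4.
R3 ← R3 − 15/19·R4.
Reading off the reduced rows gives x = -1, y = 5, z = -3, w = 5.

x = -1, y = 5, z = -3, w = 5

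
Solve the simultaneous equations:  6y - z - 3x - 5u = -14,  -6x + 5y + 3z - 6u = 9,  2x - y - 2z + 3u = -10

infinitely many solutions

Row-reduce:
R1 ← R1 / (-3).
R2 ← R2 + 6·R1.
R3 ← R3 − 2·R1.
R2 ← R2 / (-7).
R1 ← R1 + 2·R2.
R3 ← R3 − 3·R2.
R3 ← R3 / (-11/21).
R1 ← R1 + 23/21·R3.
R2 ← R2 + 5/7·R3.
Rank is 3 with 4 unknowns, leaving u free.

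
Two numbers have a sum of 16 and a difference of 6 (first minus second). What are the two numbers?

Let x = first number, y = second number.
  x + y = 16
  -y + x = 6
Row-reduce the augmented matrix:
R2 ← R2 − 1·R1.
R2 ← R2 / (-2).
R1 ← R1 − 1·R2.
Reading off the reduced rows gives x = 11, y = 5.

first number: 11, second number: 5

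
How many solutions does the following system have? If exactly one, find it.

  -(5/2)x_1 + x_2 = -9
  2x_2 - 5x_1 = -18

Row-reduce:
R1 ← R1 / (-5/2).
R2 ← R2 + 5·R1.
Rank is 1 with 2 unknowns, leaving x_2 free.

infinitely many solutions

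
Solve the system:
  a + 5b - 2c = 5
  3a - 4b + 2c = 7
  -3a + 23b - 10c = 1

Row-reduce:
R2 ← R2 − 3·R1.
R3 ← R3 + 3·R1.
R2 ← R2 / (-19).
R1 ← R1 − 5·R2.
R3 ← R3 − 38·R2.
Rank is 2 with 3 unknowns, leaving c free.

infinitely many solutions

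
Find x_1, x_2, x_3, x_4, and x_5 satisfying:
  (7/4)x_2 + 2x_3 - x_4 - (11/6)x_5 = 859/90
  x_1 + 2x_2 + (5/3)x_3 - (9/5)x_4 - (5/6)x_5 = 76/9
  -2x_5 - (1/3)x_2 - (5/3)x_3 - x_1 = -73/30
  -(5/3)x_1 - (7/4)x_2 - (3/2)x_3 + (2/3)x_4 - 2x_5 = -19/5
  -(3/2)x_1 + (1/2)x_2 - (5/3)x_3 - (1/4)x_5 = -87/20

x_1 = 1/2, x_2 = 4/5, x_3 = 13/5, x_4 = -1/2, x_5 = -4/3

Row-reduce the augmented matrix:
Swap R1 and R2.
R3 ← R3 + 1·R1.
R4 ← R4 + 5/3·R1.
R5 ← R5 + 3/2·R1.
R2 ← R2 / (7/4).
R1 ← R1 − 2·R2.
R3 ← R3 − 5/3·R2.
R4 ← R4 − 19/12·R2.
R5 ← R5 − 7/2·R2.
R3 ← R3 / (-40/21).
R1 ← R1 + 13/21·R3.
R2 ← R2 − 8/7·R3.
R4 ← R4 + 67/126·R3.
R5 ← R5 + 19/6·R3.
R4 ← R4 / (-4291/3600).
R1 ← R1 + 229/600·R4.
R2 ← R2 + 27/25·R4.
R3 ← R3 − 89/200·R4.
R5 ← R5 − 851/1200·R4.
R5 ← R5 / (160939/51492).
R1 ← R1 − 26674/12873·R5.
R2 ← R2 + 1748/4291·R5.
R3 ← R3 − 164/4291·R5.
R4 ← R4 − 30815/25746·R5.
Reading off the reduced rows gives x_1 = 1/2, x_2 = 4/5, x_3 = 13/5, x_4 = -1/2, x_5 = -4/3.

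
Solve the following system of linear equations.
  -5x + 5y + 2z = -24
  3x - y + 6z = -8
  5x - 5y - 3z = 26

x = 0, y = -4, z = -2

Row-reduce the augmented matrix:
R1 ← R1 / (-5).
R2 ← R2 − 3·R1.
R3 ← R3 − 5·R1.
R2 ← R2 / (2).
R1 ← R1 + 1·R2.
R3 ← R3 / (-1).
R1 ← R1 − 16/5·R3.
R2 ← R2 − 18/5·R3.
Reading off the reduced rows gives x = 0, y = -4, z = -2.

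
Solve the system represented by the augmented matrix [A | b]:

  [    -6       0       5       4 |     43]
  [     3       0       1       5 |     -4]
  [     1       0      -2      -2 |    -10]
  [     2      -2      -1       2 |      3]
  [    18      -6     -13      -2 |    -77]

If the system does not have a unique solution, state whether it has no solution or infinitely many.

Row-reduce the augmented matrix:
R1 ← R1 / (-6).
R2 ← R2 − 3·R1.
R3 ← R3 − 1·R1.
R4 ← R4 − 2·R1.
R5 ← R5 − 18·R1.
Swap R2 and R4.
R2 ← R2 / (-2).
R5 ← R5 + 6·R2.
R3 ← R3 / (-7/6).
R1 ← R1 + 5/6·R3.
R2 ← R2 + 1/3·R3.
R4 ← R4 − 7/2·R3.
R4 ← R4 / (3).
R1 ← R1 − 2/7·R4.
R2 ← R2 + 9/7·R4.
R3 ← R3 − 8/7·R4.
R5 reduces to 0 = 0, so the extra equation is consistent.
Reading off the reduced rows gives x_1 = -6, x_2 = -4, x_3 = -1, x_4 = 3.

x_1 = -6, x_2 = -4, x_3 = -1, x_4 = 3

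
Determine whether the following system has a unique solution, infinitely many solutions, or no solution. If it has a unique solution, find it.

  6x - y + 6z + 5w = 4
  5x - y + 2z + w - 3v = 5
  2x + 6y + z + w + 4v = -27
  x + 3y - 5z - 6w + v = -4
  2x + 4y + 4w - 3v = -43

x = 0, y = -5, z = 4, w = -5, v = 1

Row-reduce the augmented matrix:
R1 ← R1 / (6).
R2 ← R2 − 5·R1.
R3 ← R3 − 2·R1.
R4 ← R4 − 1·R1.
R5 ← R5 − 2·R1.
R2 ← R2 / (-1/6).
R1 ← R1 + 1/6·R2.
R3 ← R3 − 19/3·R2.
R4 ← R4 − 19/6·R2.
R5 ← R5 − 13/3·R2.
R3 ← R3 / (-115).
R1 ← R1 − 4·R3.
R2 ← R2 − 18·R3.
R4 ← R4 + 63·R3.
R5 ← R5 + 80·R3.
R4 ← R4 / (-82/115).
R1 ← R1 + 24/115·R4.
R2 ← R2 − 7/115·R4.
R3 ← R3 − 121/115·R4.
R5 ← R5 − 96/23·R4.
R5 ← R5 / (839/41).
R1 ← R1 + 85/41·R5.
R2 ← R2 − 47/41·R5.
R3 ← R3 − 297/41·R5.
R4 ← R4 + 245/41·R5.
Reading off the reduced rows gives x = 0, y = -5, z = 4, w = -5, v = 1.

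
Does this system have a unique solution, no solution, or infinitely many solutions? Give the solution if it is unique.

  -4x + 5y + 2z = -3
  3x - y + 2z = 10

Row-reduce:
R1 ← R1 / (-4).
R2 ← R2 − 3·R1.
R2 ← R2 / (11/4).
R1 ← R1 + 5/4·R2.
Rank is 2 with 3 unknowns, leaving z free.

infinitely many solutions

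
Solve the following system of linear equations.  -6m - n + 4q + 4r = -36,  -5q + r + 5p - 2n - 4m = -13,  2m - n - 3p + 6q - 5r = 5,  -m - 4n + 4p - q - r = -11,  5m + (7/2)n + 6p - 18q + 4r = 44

infinitely many solutions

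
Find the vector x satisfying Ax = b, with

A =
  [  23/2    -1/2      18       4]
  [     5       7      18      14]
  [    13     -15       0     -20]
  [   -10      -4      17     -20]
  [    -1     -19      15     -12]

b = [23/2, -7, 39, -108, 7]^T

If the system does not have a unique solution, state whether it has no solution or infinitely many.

no solution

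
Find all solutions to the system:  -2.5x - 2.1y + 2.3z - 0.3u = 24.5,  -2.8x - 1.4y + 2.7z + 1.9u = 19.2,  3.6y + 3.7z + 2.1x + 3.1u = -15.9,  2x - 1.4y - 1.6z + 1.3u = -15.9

Row-reduce the augmented matrix:
R1 ← R1 / (-5/2).
R2 ← R2 + 14/5·R1.
R3 ← R3 − 21/10·R1.
R4 ← R4 − 2·R1.
R2 ← R2 / (119/125).
R1 ← R1 − 21/25·R2.
R3 ← R3 − 459/250·R2.
R4 ← R4 + 77/25·R2.
R3 ← R3 / (151/28).
R1 ← R1 + 35/34·R3.
R2 ← R2 − 31/238·R3.
R4 ← R4 − 109/170·R3.
R4 ← R4 / (12787/1510).
R1 ← R1 + 322/151·R4.
R2 ← R2 − 360/151·R4.
R3 ← R3 + 41/151·R4.
Reading off the reduced rows gives x = -5, y = -2, z = 3, u = -3.

x = -5, y = -2, z = 3, u = -3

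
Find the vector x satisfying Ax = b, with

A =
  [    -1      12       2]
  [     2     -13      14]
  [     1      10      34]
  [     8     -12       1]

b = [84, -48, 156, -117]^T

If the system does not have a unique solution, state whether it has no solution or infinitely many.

Row-reduce the augmented matrix:
R1 ← R1 / (-1).
R2 ← R2 − 2·R1.
R3 ← R3 − 1·R1.
R4 ← R4 − 8·R1.
R2 ← R2 / (11).
R1 ← R1 + 12·R2.
R3 ← R3 − 22·R2.
R4 ← R4 − 84·R2.
Swap R3 and R4.
R3 ← R3 / (-1325/11).
R1 ← R1 − 194/11·R3.
R2 ← R2 − 18/11·R3.
R4 reduces to 0 = 0, so the extra equation is consistent.
Reading off the reduced rows gives x_1 = -6, x_2 = 6, x_3 = 3.

x_1 = -6, x_2 = 6, x_3 = 3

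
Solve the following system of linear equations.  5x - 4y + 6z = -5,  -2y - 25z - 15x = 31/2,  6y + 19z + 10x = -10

no solution

Row-reduce:
R1 ← R1 / (5).
R2 ← R2 + 15·R1.
R3 ← R3 − 10·R1.
R2 ← R2 / (-14).
R1 ← R1 + 4/5·R2.
R3 ← R3 − 14·R2.
Row 3 reduces to 0 = 1/2, a contradiction. The system is inconsistent.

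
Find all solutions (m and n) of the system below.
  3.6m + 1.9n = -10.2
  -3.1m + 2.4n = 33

m = -6, n = 6

Row-reduce the augmented matrix:
R1 ← R1 / (18/5).
R2 ← R2 + 31/10·R1.
R2 ← R2 / (1453/360).
R1 ← R1 − 19/36·R2.
Reading off the reduced rows gives m = -6, n = 6.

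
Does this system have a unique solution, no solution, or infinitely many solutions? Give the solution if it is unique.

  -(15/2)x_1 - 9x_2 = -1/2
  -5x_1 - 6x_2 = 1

Row-reduce:
R1 ← R1 / (-15/2).
R2 ← R2 + 5·R1.
Row 2 reduces to 0 = 4/3, a contradiction. The system is inconsistent.

no solution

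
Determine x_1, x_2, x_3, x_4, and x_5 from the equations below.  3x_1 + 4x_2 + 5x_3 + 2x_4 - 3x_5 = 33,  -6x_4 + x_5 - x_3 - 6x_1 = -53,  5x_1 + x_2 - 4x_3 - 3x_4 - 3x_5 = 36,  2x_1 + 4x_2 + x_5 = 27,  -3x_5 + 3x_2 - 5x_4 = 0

x_1 = 6, x_2 = 4, x_3 = -2, x_4 = 3, x_5 = -1

Row-reduce the augmented matrix:
R1 ← R1 / (3).
R2 ← R2 + 6·R1.
R3 ← R3 − 5·R1.
R4 ← R4 − 2·R1.
R2 ← R2 / (8).
R1 ← R1 − 4/3·R2.
R3 ← R3 + 17/3·R2.
R4 ← R4 − 4/3·R2.
R5 ← R5 − 3·R2.
R3 ← R3 / (-143/24).
R1 ← R1 − 1/6·R3.
R2 ← R2 − 9/8·R3.
R4 ← R4 + 29/6·R3.
R5 ← R5 + 27/8·R3.
R4 ← R4 / (756/143).
R1 ← R1 − 112/143·R4.
R2 ← R2 + 245/143·R4.
R3 ← R3 − 186/143·R4.
R5 ← R5 − 20/143·R4.
R5 ← R5 / (-73/189).
R1 ← R1 + 26/27·R5.
R2 ← R2 − 79/108·R5.
R3 ← R3 + 125/126·R5.
R4 ← R4 − 727/756·R5.
Reading off the reduced rows gives x_1 = 6, x_2 = 4, x_3 = -2, x_4 = 3, x_5 = -1.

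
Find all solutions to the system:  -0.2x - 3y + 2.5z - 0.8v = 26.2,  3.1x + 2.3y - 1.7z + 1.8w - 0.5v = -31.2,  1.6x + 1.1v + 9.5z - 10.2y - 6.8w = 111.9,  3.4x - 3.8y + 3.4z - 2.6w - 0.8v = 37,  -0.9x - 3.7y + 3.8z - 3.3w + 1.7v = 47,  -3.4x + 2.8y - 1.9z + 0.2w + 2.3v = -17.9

x = -2, y = -5, z = 4, w = -4, v = -1

Row-reduce the augmented matrix:
R1 ← R1 / (-1/5).
R2 ← R2 − 31/10·R1.
R3 ← R3 − 8/5·R1.
R4 ← R4 − 17/5·R1.
R5 ← R5 + 9/10·R1.
R6 ← R6 + 17/5·R1.
R2 ← R2 / (-221/5).
R1 ← R1 − 15·R2.
R3 ← R3 + 171/5·R2.
R4 ← R4 + 274/5·R2.
R5 ← R5 − 49/5·R2.
R6 ← R6 − 269/5·R2.
R3 ← R3 / (283/340).
R1 ← R1 − 5/68·R3.
R2 ← R2 + 57/68·R3.
R4 ← R4 + 3/85·R3.
R5 ← R5 − 13/17·R3.
R6 ← R6 − 237/340·R3.
R4 ← R4 / (-95269/18395).
R1 ← R1 − 4910/3679·R4.
R2 ← R2 + 30504/3679·R4.
R3 ← R3 + 36212/3679·R4.
R5 ← R5 − 170191/36790·R4.
R6 ← R6 − 170191/18395·R4.
R5 ← R5 / (-248049/952690).
R1 ← R1 + 62793/190538·R5.
R2 ← R2 − 407223/190538·R5.
R3 ← R3 − 211336/95269·R5.
R4 ← R4 + 32967/95269·R5.
R6 ← R6 + 248049/476345·R5.
R6 reduces to 0 = 0, so the extra equation is consistent.
Reading off the reduced rows gives x = -2, y = -5, z = 4, w = -4, v = -1.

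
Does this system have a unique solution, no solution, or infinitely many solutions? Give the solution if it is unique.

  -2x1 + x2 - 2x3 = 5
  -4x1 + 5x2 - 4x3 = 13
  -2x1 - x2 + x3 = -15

Row-reduce the augmented matrix:
R1 ← R1 / (-2).
R2 ← R2 + 4·R1.
R3 ← R3 + 2·R1.
R2 ← R2 / (3).
R1 ← R1 + 1/2·R2.
R3 ← R3 + 2·R2.
R3 ← R3 / (3).
R1 ← R1 − 1·R3.
Reading off the reduced rows gives x1 = 4, x2 = 1, x3 = -6.

x1 = 4, x2 = 1, x3 = -6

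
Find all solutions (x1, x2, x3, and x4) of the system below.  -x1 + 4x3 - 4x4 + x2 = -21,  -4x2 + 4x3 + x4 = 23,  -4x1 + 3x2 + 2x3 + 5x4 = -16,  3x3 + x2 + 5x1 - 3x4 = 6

Row-reduce the augmented matrix:
R1 ← R1 / (-1).
R3 ← R3 + 4·R1.
R4 ← R4 − 5·R1.
R2 ← R2 / (-4).
R1 ← R1 + 1·R2.
R3 ← R3 + 1·R2.
R4 ← R4 − 6·R2.
R3 ← R3 / (-15).
R1 ← R1 + 5·R3.
R2 ← R2 + 1·R3.
R4 ← R4 − 29·R3.
R4 ← R4 / (1117/60).
R1 ← R1 + 19/6·R4.
R2 ← R2 + 49/30·R4.
R3 ← R3 + 83/60·R4.
Reading off the reduced rows gives x1 = 4, x2 = -5, x3 = 0, x4 = 3.

x1 = 4, x2 = -5, x3 = 0, x4 = 3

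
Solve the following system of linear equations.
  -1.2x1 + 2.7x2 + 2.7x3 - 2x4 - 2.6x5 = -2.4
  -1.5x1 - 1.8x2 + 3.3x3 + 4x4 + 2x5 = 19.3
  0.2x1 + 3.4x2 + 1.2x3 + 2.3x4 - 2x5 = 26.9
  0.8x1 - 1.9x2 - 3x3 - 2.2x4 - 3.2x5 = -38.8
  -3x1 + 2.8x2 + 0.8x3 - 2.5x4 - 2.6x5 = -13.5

Row-reduce the augmented matrix:
R1 ← R1 / (-6/5).
R2 ← R2 + 3/2·R1.
R3 ← R3 − 1/5·R1.
R4 ← R4 − 4/5·R1.
R5 ← R5 + 3·R1.
R2 ← R2 / (-207/40).
R1 ← R1 + 9/4·R2.
R3 ← R3 − 77/20·R2.
R4 ← R4 + 1/10·R2.
R5 ← R5 + 79/20·R2.
R3 ← R3 / (110/69).
R1 ← R1 + 51/23·R3.
R2 ← R2 − 1/69·R3.
R4 ← R4 + 827/690·R3.
R5 ← R5 + 2033/345·R3.
R4 ← R4 / (48023/33000).
R1 ← R1 − 27397/3300·R4.
R2 ← R2 + 4349/3300·R4.
R3 ← R3 − 14081/3300·R4.
R5 ← R5 − 374267/16500·R4.
R5 ← R5 / (47944313/720345).
R1 ← R1 − 1168874/48023·R5.
R2 ← R2 + 220180/48023·R5.
R3 ← R3 − 1792270/144069·R5.
R4 ← R4 + 129616/48023·R5.
Reading off the reduced rows gives x1 = 3, x2 = 6, x3 = 2, x4 = 5, x5 = 4.

x1 = 3, x2 = 6, x3 = 2, x4 = 5, x5 = 4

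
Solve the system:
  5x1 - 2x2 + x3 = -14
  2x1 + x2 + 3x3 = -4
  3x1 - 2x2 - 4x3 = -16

x1 = -4, x2 = -2, x3 = 2

Row-reduce the augmented matrix:
R1 ← R1 / (5).
R2 ← R2 − 2·R1.
R3 ← R3 − 3·R1.
R2 ← R2 / (9/5).
R1 ← R1 + 2/5·R2.
R3 ← R3 + 4/5·R2.
R3 ← R3 / (-31/9).
R1 ← R1 − 7/9·R3.
R2 ← R2 − 13/9·R3.
Reading off the reduced rows gives x1 = -4, x2 = -2, x3 = 2.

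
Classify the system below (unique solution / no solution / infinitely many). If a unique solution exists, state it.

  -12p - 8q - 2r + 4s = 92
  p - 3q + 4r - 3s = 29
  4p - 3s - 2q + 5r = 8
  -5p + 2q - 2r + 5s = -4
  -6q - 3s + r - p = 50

Row-reduce the augmented matrix:
R1 ← R1 / (-12).
R2 ← R2 − 1·R1.
R3 ← R3 − 4·R1.
R4 ← R4 + 5·R1.
R5 ← R5 + 1·R1.
R2 ← R2 / (-11/3).
R1 ← R1 − 2/3·R2.
R3 ← R3 + 14/3·R2.
R4 ← R4 − 16/3·R2.
R5 ← R5 + 16/3·R2.
R3 ← R3 / (-6/11).
R1 ← R1 − 19/22·R3.
R2 ← R2 + 23/22·R3.
R4 ← R4 − 97/22·R3.
R5 ← R5 + 97/22·R3.
R4 ← R4 / (161/12).
R1 ← R1 − 23/12·R4.
R2 ← R2 + 31/12·R4.
R3 ← R3 + 19/6·R4.
R5 ← R5 + 161/12·R4.
R5 reduces to 0 = 0, so the extra equation is consistent.
Reading off the reduced rows gives p = -6, q = -5, r = 2, s = -4.

p = -6, q = -5, r = 2, s = -4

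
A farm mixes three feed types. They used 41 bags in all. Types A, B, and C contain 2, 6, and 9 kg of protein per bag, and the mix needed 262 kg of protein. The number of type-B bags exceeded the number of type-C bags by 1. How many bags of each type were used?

type-A bags: 8, type-B bags: 17, type-C bags: 16

Let a = type-A bags, b = type-B bags, c = type-C bags.
  a + c + b = 41
  2a + 6b + 9c = 262
  b - c = 1
Row-reduce the augmented matrix:
R2 ← R2 − 2·R1.
R2 ← R2 / (4).
R1 ← R1 − 1·R2.
R3 ← R3 − 1·R2.
R3 ← R3 / (-11/4).
R1 ← R1 + 3/4·R3.
R2 ← R2 − 7/4·R3.
Reading off the reduced rows gives a = 8, b = 17, c = 16.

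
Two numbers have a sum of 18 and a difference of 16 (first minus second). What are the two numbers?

Let x = first number, y = second number.
  y + x = 18
  x - y = 16
Row-reduce the augmented matrix:
R2 ← R2 − 1·R1.
R2 ← R2 / (-2).
R1 ← R1 − 1·R2.
Reading off the reduced rows gives x = 17, y = 1.

first number: 17, second number: 1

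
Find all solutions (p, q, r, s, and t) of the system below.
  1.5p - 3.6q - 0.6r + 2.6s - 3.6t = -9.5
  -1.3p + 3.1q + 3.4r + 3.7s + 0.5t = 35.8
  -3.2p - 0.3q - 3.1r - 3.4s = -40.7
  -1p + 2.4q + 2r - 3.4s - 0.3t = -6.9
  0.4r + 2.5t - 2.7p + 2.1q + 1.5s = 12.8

p = 5, q = 5, r = 2, s = 5, t = 3

Row-reduce the augmented matrix:
R1 ← R1 / (3/2).
R2 ← R2 + 13/10·R1.
R3 ← R3 + 16/5·R1.
R4 ← R4 + 1·R1.
R5 ← R5 + 27/10·R1.
R2 ← R2 / (-1/50).
R1 ← R1 + 12/5·R2.
R3 ← R3 + 399/50·R2.
R5 ← R5 + 219/50·R2.
R3 ← R3 / (-2307/2).
R1 ← R1 + 346·R3.
R2 ← R2 + 144·R3.
R4 ← R4 − 8/5·R3.
R5 ← R5 + 3157/5·R3.
R4 ← R4 / (-857951/173025).
R1 ← R1 + 27668/34605·R4.
R2 ← R2 + 16129/11535·R4.
R3 ← R3 − 71197/34605·R4.
R5 ← R5 − 251689/173025·R4.
R5 ← R5 / (12152897/8579510).
R1 ← R1 − 804972/857951·R5.
R2 ← R2 − 3108635/1715902·R5.
R3 ← R3 + 2441169/1715902·R5.
R4 ← R4 − 436239/1715902·R5.
Reading off the reduced rows gives p = 5, q = 5, r = 2, s = 5, t = 3.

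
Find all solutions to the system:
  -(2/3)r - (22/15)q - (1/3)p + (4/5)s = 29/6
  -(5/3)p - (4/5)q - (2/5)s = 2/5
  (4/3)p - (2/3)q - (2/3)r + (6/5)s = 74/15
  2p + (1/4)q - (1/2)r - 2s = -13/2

Row-reduce:
R1 ← R1 / (-1/3).
R2 ← R2 + 5/3·R1.
R3 ← R3 − 4/3·R1.
R4 ← R4 − 2·R1.
R2 ← R2 / (98/15).
R1 ← R1 − 22/5·R2.
R3 ← R3 + 98/15·R2.
R4 ← R4 + 171/20·R2.
Swap R3 and R4.
R3 ← R3 / (-27/196).
R1 ← R1 + 12/49·R3.
R2 ← R2 − 25/49·R3.
Row 4 reduces to 0 = 1/2, a contradiction. The system is inconsistent.

no solution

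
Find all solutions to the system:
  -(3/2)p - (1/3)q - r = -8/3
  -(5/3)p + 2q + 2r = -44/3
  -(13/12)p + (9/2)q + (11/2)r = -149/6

Row-reduce:
R1 ← R1 / (-3/2).
R2 ← R2 + 5/3·R1.
R3 ← R3 + 13/12·R1.
R2 ← R2 / (64/27).
R1 ← R1 − 2/9·R2.
R3 ← R3 − 128/27·R2.
Row 3 reduces to 0 = 1/2, a contradiction. The system is inconsistent.

no solution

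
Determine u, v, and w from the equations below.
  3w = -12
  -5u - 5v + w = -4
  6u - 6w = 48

u = 4, v = -4, w = -4

Row-reduce the augmented matrix:
Swap R1 and R2.
R1 ← R1 / (-5).
R3 ← R3 − 6·R1.
Swap R2 and R3.
R2 ← R2 / (-6).
R1 ← R1 − 1·R2.
R3 ← R3 / (3).
R1 ← R1 + 1·R3.
R2 ← R2 − 4/5·R3.
Reading off the reduced rows gives u = 4, v = -4, w = -4.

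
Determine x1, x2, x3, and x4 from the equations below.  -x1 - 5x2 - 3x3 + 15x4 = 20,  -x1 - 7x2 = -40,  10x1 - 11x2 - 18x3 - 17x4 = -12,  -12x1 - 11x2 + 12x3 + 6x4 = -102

x1 = -2, x2 = 6, x3 = -6, x4 = 2

Row-reduce the augmented matrix:
R1 ← R1 / (-1).
R2 ← R2 + 1·R1.
R3 ← R3 − 10·R1.
R4 ← R4 + 12·R1.
R2 ← R2 / (-2).
R1 ← R1 − 5·R2.
R3 ← R3 + 61·R2.
R4 ← R4 − 49·R2.
R3 ← R3 / (-279/2).
R1 ← R1 − 21/2·R3.
R2 ← R2 + 3/2·R3.
R4 ← R4 − 243/2·R3.
R4 ← R4 / (-843/31).
R1 ← R1 + 749/93·R4.
R2 ← R2 − 107/93·R4.
R3 ← R3 + 1181/279·R4.
Reading off the reduced rows gives x1 = -2, x2 = 6, x3 = -6, x4 = 2.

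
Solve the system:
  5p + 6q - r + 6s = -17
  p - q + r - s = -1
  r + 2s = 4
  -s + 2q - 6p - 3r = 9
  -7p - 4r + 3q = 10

p = -3, q = -1, r = 2, s = 1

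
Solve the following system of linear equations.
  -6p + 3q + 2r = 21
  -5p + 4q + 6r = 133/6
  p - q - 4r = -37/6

p = -5/2, q = 5/3, r = 1/2

Row-reduce the augmented matrix:
R1 ← R1 / (-6).
R2 ← R2 + 5·R1.
R3 ← R3 − 1·R1.
R2 ← R2 / (3/2).
R1 ← R1 + 1/2·R2.
R3 ← R3 + 1/2·R2.
R3 ← R3 / (-20/9).
R1 ← R1 − 10/9·R3.
R2 ← R2 − 26/9·R3.
Reading off the reduced rows gives p = -5/2, q = 5/3, r = 1/2.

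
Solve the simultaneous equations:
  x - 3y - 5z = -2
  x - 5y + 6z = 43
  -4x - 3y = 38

x = -5, y = -6, z = 3

Row-reduce the augmented matrix:
R2 ← R2 − 1·R1.
R3 ← R3 + 4·R1.
R2 ← R2 / (-2).
R1 ← R1 + 3·R2.
R3 ← R3 + 15·R2.
R3 ← R3 / (-205/2).
R1 ← R1 + 43/2·R3.
R2 ← R2 + 11/2·R3.
Reading off the reduced rows gives x = -5, y = -6, z = 3.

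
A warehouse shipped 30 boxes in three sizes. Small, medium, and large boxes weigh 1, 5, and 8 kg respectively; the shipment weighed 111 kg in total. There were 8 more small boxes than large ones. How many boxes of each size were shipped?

small boxes: 15, medium boxes: 8, large boxes: 7

Let s = small boxes, m = medium boxes, l = large boxes.
  s + m + l = 30
  s + 5m + 8l = 111
  s - l = 8
Row-reduce the augmented matrix:
R2 ← R2 − 1·R1.
R3 ← R3 − 1·R1.
R2 ← R2 / (4).
R1 ← R1 − 1·R2.
R3 ← R3 + 1·R2.
R3 ← R3 / (-1/4).
R1 ← R1 + 3/4·R3.
R2 ← R2 − 7/4·R3.
Reading off the reduced rows gives s = 15, m = 8, l = 7.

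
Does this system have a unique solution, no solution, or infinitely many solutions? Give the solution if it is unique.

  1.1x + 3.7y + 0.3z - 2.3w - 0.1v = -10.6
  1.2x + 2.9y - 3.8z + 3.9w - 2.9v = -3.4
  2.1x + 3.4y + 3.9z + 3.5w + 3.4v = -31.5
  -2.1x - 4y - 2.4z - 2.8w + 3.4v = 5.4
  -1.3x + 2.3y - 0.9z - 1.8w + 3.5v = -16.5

Row-reduce the augmented matrix:
R1 ← R1 / (11/10).
R2 ← R2 − 6/5·R1.
R3 ← R3 − 21/10·R1.
R4 ← R4 + 21/10·R1.
R5 ← R5 + 13/10·R1.
R2 ← R2 / (-25/22).
R1 ← R1 − 37/11·R2.
R3 ← R3 + 403/110·R2.
R4 ← R4 − 337/110·R2.
R5 ← R5 − 367/55·R2.
R3 ← R3 / (10396/625).
R1 ← R1 + 1493/125·R3.
R2 ← R2 − 454/125·R3.
R4 ← R4 + 16193/1250·R3.
R5 ← R5 + 15488/625·R3.
R4 ← R4 / (29327/207920).
R1 ← R1 − 160283/20792·R4.
R2 ← R2 + 29641/10396·R4.
R3 ← R3 + 15965/20792·R4.
R5 ← R5 − 366153/25990·R4.
R5 ← R5 / (-15910139/29327).
R1 ← R1 + 8777886/29327·R5.
R2 ← R2 − 3245445/29327·R5.
R3 ← R3 − 898526/29327·R5.
R4 ← R4 − 1141288/29327·R5.
Reading off the reduced rows gives x = -2, y = -3, z = 0, w = -1, v = -4.

x = -2, y = -3, z = 0, w = -1, v = -4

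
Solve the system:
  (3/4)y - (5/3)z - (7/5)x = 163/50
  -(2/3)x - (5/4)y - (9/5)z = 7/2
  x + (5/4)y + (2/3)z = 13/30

x = 8/5, y = 2/3, z = -3

Row-reduce the augmented matrix:
R1 ← R1 / (-7/5).
R2 ← R2 + 2/3·R1.
R3 ← R3 − 1·R1.
R2 ← R2 / (-45/28).
R1 ← R1 + 15/28·R2.
R3 ← R3 − 25/14·R2.
R3 ← R3 / (-133/81).
R1 ← R1 − 206/135·R3.
R2 ← R2 − 1268/2025·R3.
Reading off the reduced rows gives x = 8/5, y = 2/3, z = -3.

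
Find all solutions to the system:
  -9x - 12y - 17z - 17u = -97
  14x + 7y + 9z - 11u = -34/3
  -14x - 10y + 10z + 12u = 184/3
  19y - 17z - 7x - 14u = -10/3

Row-reduce the augmented matrix:
R1 ← R1 / (-9).
R2 ← R2 − 14·R1.
R3 ← R3 + 14·R1.
R4 ← R4 + 7·R1.
R2 ← R2 / (-35/3).
R1 ← R1 − 4/3·R2.
R3 ← R3 − 26/3·R2.
R4 ← R4 − 85/3·R2.
R3 ← R3 / (822/35).
R1 ← R1 + 11/105·R3.
R2 ← R2 − 157/105·R3.
R4 ← R4 + 323/7·R3.
R4 ← R4 / (-9704/137).
R1 ← R1 + 321/137·R4.
R2 ← R2 − 347/137·R4.
R3 ← R3 − 62/137·R4.
Reading off the reduced rows gives x = -8/3, y = 3, z = 3, u = 2.

x = -8/3, y = 3, z = 3, u = 2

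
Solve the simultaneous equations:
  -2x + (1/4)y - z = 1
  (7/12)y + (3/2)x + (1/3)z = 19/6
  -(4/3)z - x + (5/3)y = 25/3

infinitely many solutions

Row-reduce:
R1 ← R1 / (-2).
R2 ← R2 − 3/2·R1.
R3 ← R3 + 1·R1.
R2 ← R2 / (37/48).
R1 ← R1 + 1/8·R2.
R3 ← R3 − 37/24·R2.
Rank is 2 with 3 unknowns, leaving z free.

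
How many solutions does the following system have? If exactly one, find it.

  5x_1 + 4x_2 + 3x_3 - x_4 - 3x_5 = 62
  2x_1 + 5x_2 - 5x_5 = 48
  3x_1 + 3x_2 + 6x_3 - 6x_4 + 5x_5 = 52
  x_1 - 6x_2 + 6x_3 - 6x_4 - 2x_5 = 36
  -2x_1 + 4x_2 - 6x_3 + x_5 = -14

x_1 = 4, x_2 = 4, x_3 = 3, x_4 = -5, x_5 = -4

Row-reduce the augmented matrix:
R1 ← R1 / (5).
R2 ← R2 − 2·R1.
R3 ← R3 − 3·R1.
R4 ← R4 − 1·R1.
R5 ← R5 + 2·R1.
R2 ← R2 / (17/5).
R1 ← R1 − 4/5·R2.
R3 ← R3 − 3/5·R2.
R4 ← R4 + 34/5·R2.
R5 ← R5 − 28/5·R2.
R3 ← R3 / (75/17).
R1 ← R1 − 15/17·R3.
R2 ← R2 + 6/17·R3.
R4 ← R4 − 3·R3.
R5 ← R5 + 48/17·R3.
R4 ← R4 / (-32/25).
R1 ← R1 − 4/5·R4.
R2 ← R2 + 8/25·R4.
R3 ← R3 + 31/25·R4.
R5 ← R5 + 114/25·R4.
R5 ← R5 / (61).
R1 ← R1 + 10·R5.
R2 ← R2 − 3·R5.
R3 ← R3 − 46/3·R5.
R4 ← R4 − 11·R5.
Reading off the reduced rows gives x_1 = 4, x_2 = 4, x_3 = 3, x_4 = -5, x_5 = -4.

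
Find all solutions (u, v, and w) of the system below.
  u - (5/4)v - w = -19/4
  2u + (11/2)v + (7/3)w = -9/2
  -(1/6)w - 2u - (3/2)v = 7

Row-reduce:
R2 ← R2 − 2·R1.
R3 ← R3 + 2·R1.
R2 ← R2 / (8).
R1 ← R1 + 5/4·R2.
R3 ← R3 + 4·R2.
Rank is 2 with 3 unknowns, leaving w free.

infinitely many solutions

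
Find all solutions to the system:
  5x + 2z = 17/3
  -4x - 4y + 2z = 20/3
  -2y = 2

x = 1/3, y = -1, z = 2

Row-reduce the augmented matrix:
R1 ← R1 / (5).
R2 ← R2 + 4·R1.
R2 ← R2 / (-4).
R3 ← R3 + 2·R2.
R3 ← R3 / (-9/5).
R1 ← R1 − 2/5·R3.
R2 ← R2 + 9/10·R3.
Reading off the reduced rows gives x = 1/3, y = -1, z = 2.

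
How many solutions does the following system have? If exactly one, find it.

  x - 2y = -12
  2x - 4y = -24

Row-reduce:
R2 ← R2 − 2·R1.
Rank is 1 with 2 unknowns, leaving y free.

infinitely many solutions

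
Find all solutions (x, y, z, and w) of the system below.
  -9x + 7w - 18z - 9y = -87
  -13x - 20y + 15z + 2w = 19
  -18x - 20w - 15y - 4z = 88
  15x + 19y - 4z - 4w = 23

x = 3, y = -2, z = 2, w = -6

Row-reduce the augmented matrix:
R1 ← R1 / (-9).
R2 ← R2 + 13·R1.
R3 ← R3 + 18·R1.
R4 ← R4 − 15·R1.
R2 ← R2 / (-7).
R1 ← R1 − 1·R2.
R3 ← R3 − 3·R2.
R4 ← R4 − 4·R2.
R3 ← R3 / (347/7).
R1 ← R1 − 55/7·R3.
R2 ← R2 + 41/7·R3.
R4 ← R4 + 74/7·R3.
R4 ← R4 / (-15491/3123).
R1 ← R1 − 12503/3123·R4.
R2 ← R2 + 10210/3123·R4.
R3 ← R3 + 787/1041·R4.
Reading off the reduced rows gives x = 3, y = -2, z = 2, w = -6.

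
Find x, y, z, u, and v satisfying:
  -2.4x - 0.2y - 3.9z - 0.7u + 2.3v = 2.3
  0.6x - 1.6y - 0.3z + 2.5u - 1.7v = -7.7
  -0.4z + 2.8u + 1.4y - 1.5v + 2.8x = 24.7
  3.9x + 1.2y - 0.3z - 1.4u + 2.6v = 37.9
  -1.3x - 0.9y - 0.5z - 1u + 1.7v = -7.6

x = 6, y = 6, z = -3, u = 1, v = 3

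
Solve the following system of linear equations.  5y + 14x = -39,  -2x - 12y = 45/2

x = -9/4, y = -3/2

Row-reduce the augmented matrix:
R1 ← R1 / (14).
R2 ← R2 + 2·R1.
R2 ← R2 / (-79/7).
R1 ← R1 − 5/14·R2.
Reading off the reduced rows gives x = -9/4, y = -3/2.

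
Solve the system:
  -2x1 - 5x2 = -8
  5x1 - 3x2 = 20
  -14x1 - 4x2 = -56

x1 = 4, x2 = 0

Row-reduce the augmented matrix:
R1 ← R1 / (-2).
R2 ← R2 − 5·R1.
R3 ← R3 + 14·R1.
R2 ← R2 / (-31/2).
R1 ← R1 − 5/2·R2.
R3 ← R3 − 31·R2.
R3 reduces to 0 = 0, so the extra equation is consistent.
Reading off the reduced rows gives x1 = 4, x2 = 0.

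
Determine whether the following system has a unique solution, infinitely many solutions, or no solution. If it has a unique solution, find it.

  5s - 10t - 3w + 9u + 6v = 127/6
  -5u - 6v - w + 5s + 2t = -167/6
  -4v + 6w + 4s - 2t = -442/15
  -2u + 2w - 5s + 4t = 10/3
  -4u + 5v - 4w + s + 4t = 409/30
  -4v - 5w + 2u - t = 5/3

Row-reduce the augmented matrix:
R1 ← R1 / (9).
R2 ← R2 + 5·R1.
R4 ← R4 + 2·R1.
R5 ← R5 + 4·R1.
R6 ← R6 − 2·R1.
R2 ← R2 / (-8/3).
R1 ← R1 − 2/3·R2.
R3 ← R3 + 4·R2.
R4 ← R4 − 4/3·R2.
R5 ← R5 − 23/3·R2.
R6 ← R6 + 16/3·R2.
R3 ← R3 / (10).
R1 ← R1 + 1·R3.
R2 ← R2 − 1·R3.
R5 ← R5 + 13·R3.
R6 ← R6 − 1·R3.
Swap R4 and R5.
R4 ← R4 / (937/60).
R1 ← R1 − 26/15·R4.
R2 ← R2 + 43/20·R4.
R3 ← R3 + 23/30·R4.
R6 ← R6 + 159/10·R4.
Swap R5 and R6.
R5 ← R5 / (1454/937).
R1 ← R1 + 903/937·R5.
R2 ← R2 − 120/937·R5.
R3 ← R3 − 21/937·R5.
R4 ← R4 + 380/937·R5.
R6 reduces to 0 = 0, so the extra equation is consistent.
Reading off the reduced rows gives u = 1/2, v = 5/2, w = -2, s = -11/5, t = -2/3.

u = 1/2, v = 5/2, w = -2, s = -11/5, t = -2/3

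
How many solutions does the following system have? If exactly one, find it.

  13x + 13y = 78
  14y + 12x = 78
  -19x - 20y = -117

x = 3, y = 3

Row-reduce the augmented matrix:
R1 ← R1 / (13).
R2 ← R2 − 12·R1.
R3 ← R3 + 19·R1.
R2 ← R2 / (2).
R1 ← R1 − 1·R2.
R3 ← R3 + 1·R2.
R3 reduces to 0 = 0, so the extra equation is consistent.
Reading off the reduced rows gives x = 3, y = 3.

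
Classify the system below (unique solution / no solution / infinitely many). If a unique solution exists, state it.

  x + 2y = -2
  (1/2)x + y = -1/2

no solution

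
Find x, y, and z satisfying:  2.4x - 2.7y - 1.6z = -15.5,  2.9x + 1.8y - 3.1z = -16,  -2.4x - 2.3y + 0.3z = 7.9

Row-reduce the augmented matrix:
R1 ← R1 / (12/5).
R2 ← R2 − 29/10·R1.
R3 ← R3 + 12/5·R1.
R2 ← R2 / (81/16).
R1 ← R1 + 9/8·R2.
R3 ← R3 + 5·R2.
R3 ← R3 / (-5959/2430).
R1 ← R1 + 25/27·R3.
R2 ← R2 + 56/243·R3.
Reading off the reduced rows gives x = -4, y = 1, z = 2.

x = -4, y = 1, z = 2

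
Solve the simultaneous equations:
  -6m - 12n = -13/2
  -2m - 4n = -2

Row-reduce:
R1 ← R1 / (-6).
R2 ← R2 + 2·R1.
Row 2 reduces to 0 = 1/6, a contradiction. The system is inconsistent.

no solution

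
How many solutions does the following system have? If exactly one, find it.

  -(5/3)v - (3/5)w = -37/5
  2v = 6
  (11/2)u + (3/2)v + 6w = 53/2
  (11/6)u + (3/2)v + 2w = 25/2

Row-reduce:
Swap R1 and R3.
R1 ← R1 / (11/2).
R4 ← R4 − 11/6·R1.
R2 ← R2 / (2).
R1 ← R1 − 3/11·R2.
R3 ← R3 + 5/3·R2.
R4 ← R4 − 1·R2.
R3 ← R3 / (-3/5).
R1 ← R1 − 12/11·R3.
Row 4 reduces to 0 = 2/3, a contradiction. The system is inconsistent.

no solution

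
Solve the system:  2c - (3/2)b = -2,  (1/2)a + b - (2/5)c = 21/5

infinitely many solutions

Row-reduce:
Swap R1 and R2.
R1 ← R1 / (1/2).
R2 ← R2 / (-3/2).
R1 ← R1 − 2·R2.
Rank is 2 with 3 unknowns, leaving c free.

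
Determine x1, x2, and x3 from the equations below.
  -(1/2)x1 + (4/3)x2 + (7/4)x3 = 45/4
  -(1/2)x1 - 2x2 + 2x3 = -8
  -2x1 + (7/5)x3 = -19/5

Row-reduce the augmented matrix:
R1 ← R1 / (-1/2).
R2 ← R2 + 1/2·R1.
R3 ← R3 + 2·R1.
R2 ← R2 / (-10/3).
R1 ← R1 + 8/3·R2.
R3 ← R3 + 16/3·R2.
R3 ← R3 / (-6).
R1 ← R1 + 37/10·R3.
R2 ← R2 + 3/40·R3.
Reading off the reduced rows gives x1 = 4, x2 = 6, x3 = 3.

x1 = 4, x2 = 6, x3 = 3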